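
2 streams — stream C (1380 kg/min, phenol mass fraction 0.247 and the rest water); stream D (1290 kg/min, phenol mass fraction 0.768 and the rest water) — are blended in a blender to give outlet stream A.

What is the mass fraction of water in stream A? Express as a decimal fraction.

0.501

Total flow out = 1380 + 1290 = 2670 kg/min.
water in = 1380×0.753 + 1290×0.232 = 1338.4 kg/min.
water mass fraction in A = 1338.4/2670 = 0.501.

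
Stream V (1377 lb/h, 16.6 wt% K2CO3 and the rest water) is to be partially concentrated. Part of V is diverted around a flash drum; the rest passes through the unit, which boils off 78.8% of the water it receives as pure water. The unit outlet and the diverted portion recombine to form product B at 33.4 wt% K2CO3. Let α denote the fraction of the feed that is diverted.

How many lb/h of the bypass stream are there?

All 1377×0.166 = 228.58 lb/h of K2CO3 reaches B, so B = 228.58/0.334 = 684.38 lb/h and vapour = 692.62 lb/h.
The evaporator receives (1−α)·1377 of feed at 0.834 water and removes 0.788 of that water:
0.788×0.834×(1−α)×1377 = 692.62
(1−α) = 692.62/904.95 = 0.7654;  α = 0.2346.
Bypass flow = 0.2346×1377 = 323.09 lb/h.

323.1 lb/h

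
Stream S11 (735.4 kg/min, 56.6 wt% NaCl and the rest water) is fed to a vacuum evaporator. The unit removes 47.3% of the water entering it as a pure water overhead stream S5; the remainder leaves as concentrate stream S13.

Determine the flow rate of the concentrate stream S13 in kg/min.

water entering = 735.4×0.434 = 319.16 kg/min; overhead removed = 0.473×319.16 = 150.96 kg/min.
Concentrate = 735.4 − 150.96 = 584.44 kg/min.

584.4 kg/min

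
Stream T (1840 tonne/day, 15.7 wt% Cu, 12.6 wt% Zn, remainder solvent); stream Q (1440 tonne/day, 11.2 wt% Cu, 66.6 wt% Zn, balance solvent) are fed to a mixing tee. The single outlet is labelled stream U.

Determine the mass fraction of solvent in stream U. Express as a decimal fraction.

0.500

Total flow out = 1840 + 1440 = 3280 tonne/day.
solvent in = 1840×0.717 + 1440×0.222 = 1639 tonne/day.
solvent mass fraction in U = 1639/3280 = 0.500.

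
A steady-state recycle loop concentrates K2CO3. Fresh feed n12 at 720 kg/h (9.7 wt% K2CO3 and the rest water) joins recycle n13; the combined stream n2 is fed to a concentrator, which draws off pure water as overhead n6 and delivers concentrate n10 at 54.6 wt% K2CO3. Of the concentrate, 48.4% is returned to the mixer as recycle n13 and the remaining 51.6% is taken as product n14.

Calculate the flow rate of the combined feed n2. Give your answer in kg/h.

840 kg/h

Overall K2CO3 balance (none leaves overhead): K2CO3 in fresh feed = K2CO3 in product, i.e. 720×0.097 = (1−0.484)·n10·0.546.
n10 = 69.84/(0.546×0.516) = 247.89 kg/h.
Recycle n13 = 0.484×247.89 = 119.98 kg/h.
Combined feed n2 = 720 + 119.98 = 839.98 kg/h.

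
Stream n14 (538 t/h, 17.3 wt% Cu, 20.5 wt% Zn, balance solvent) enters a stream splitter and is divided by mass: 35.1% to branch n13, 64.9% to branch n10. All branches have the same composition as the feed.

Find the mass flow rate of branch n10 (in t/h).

Branch n10 flow = 0.649×538 = 349.16 t/h.

349.2 t/h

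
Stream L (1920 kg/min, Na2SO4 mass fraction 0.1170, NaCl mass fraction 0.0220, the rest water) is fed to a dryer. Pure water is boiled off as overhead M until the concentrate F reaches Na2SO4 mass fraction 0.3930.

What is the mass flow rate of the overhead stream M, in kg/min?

Na2SO4 is conserved: 1920×0.117 = 224.64 kg/min all reports to the concentrate.
Concentrate = 224.64/(target fraction) = 571.6 kg/min.
Overhead = 1920 − 571.6 = 1348.4 kg/min.

1348 kg/min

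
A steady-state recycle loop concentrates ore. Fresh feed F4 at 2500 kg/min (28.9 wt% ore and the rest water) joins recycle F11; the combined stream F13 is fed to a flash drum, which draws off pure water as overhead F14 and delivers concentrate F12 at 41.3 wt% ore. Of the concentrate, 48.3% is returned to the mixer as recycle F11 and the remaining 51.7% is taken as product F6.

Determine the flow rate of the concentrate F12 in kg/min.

3384 kg/min

Overall ore balance (none leaves overhead): ore in fresh feed = ore in product, i.e. 2500×0.289 = (1−0.483)·F12·0.413.
F12 = 722.5/(0.413×0.517) = 3383.7 kg/min.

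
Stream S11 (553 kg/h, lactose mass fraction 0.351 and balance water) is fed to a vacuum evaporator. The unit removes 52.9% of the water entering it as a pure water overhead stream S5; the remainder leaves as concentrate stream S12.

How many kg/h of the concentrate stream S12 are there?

363.1 kg/h

water entering = 553×0.649 = 358.9 kg/h; overhead removed = 0.529×358.9 = 189.86 kg/h.
Concentrate = 553 − 189.86 = 363.14 kg/h.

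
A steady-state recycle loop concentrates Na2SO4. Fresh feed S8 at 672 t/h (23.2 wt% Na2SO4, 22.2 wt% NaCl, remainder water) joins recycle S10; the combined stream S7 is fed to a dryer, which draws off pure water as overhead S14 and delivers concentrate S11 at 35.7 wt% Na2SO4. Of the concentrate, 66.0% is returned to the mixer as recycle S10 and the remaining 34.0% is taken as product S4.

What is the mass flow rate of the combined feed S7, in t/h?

1520 t/h

Overall Na2SO4 balance (none leaves overhead): Na2SO4 in fresh feed = Na2SO4 in product, i.e. 672×0.232 = (1−0.660)·S11·0.357.
S11 = 155.9/(0.357×0.340) = 1284.4 t/h.
Recycle S10 = 0.660×1284.4 = 847.72 t/h.
Combined feed S7 = 672 + 847.72 = 1519.7 t/h.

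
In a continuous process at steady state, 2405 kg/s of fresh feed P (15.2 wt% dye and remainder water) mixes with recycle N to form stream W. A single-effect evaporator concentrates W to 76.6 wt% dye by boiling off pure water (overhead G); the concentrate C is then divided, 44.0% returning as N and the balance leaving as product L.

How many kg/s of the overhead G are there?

Overall dye balance (none leaves overhead): dye in fresh feed = dye in product, i.e. 2405×0.152 = (1−0.440)·C·0.766.
C = 365.56/(0.766×0.560) = 852.2 kg/s.
Recycle N = 0.440×852.2 = 374.97 kg/s.
Combined feed W = 2405 + 374.97 = 2780 kg/s.
Overhead G = W − C = 2780 − 852.2 = 1927.8 kg/s.

1928 kg/s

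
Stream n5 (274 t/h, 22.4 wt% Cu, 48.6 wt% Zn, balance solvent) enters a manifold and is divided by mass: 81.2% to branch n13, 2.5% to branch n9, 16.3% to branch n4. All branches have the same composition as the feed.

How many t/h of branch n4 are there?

Branch n4 flow = 0.163×274 = 44.662 t/h.

44.66 t/h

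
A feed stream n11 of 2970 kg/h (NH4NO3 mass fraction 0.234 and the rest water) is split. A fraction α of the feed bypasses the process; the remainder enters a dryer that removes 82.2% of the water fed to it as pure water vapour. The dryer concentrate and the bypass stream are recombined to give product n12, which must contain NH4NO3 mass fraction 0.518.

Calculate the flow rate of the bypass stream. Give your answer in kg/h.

383.9 kg/h

All 2970×0.234 = 694.98 kg/h of NH4NO3 reaches n12, so n12 = 694.98/0.518 = 1341.7 kg/h and vapour = 1628.3 kg/h.
The evaporator receives (1−α)·2970 of feed at 0.766 water and removes 0.822 of that water:
0.822×0.766×(1−α)×2970 = 1628.3
(1−α) = 1628.3/1870.1 = 0.8707;  α = 0.1293.
Bypass flow = 0.1293×2970 = 383.91 kg/h.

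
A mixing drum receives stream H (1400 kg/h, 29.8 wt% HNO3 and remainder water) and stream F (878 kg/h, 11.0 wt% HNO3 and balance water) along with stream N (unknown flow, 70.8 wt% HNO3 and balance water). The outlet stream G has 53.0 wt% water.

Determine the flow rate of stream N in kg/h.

Let N be the unknown flow. Total out = 2278 + N.
water balance: 1764.2 + 0.292·N = 0.530·(2278 + N)
(0.292 − 0.530)·N = 0.530×2278 − 1764.2 = -556.88
N = -556.88 / -0.238 = 2339.8 kg/h

2340 kg/h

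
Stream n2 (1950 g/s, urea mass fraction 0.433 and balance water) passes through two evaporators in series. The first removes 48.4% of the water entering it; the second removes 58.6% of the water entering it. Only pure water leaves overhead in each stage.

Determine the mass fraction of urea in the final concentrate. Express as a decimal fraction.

water in feed = 1950×0.567 = 1105.6 g/s.
After stage 1: water left = (1−0.484)×1105.6 = 570.52; stream total = 1414.9 g/s.
After stage 2: water left = (1−0.586)×570.52 = 236.19; final concentrate = 1080.5 g/s.
urea fraction = 844.35/1080.5 = 0.781.

0.781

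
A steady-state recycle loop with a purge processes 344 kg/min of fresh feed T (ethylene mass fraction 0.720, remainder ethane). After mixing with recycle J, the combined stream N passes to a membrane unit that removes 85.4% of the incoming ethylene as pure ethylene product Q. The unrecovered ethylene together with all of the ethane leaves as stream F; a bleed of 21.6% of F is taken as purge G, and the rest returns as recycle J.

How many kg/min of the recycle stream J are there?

ethane enters only via T and leaves only via the purge: 344×0.280 = 0.216×(ethane in F), and the membrane unit passes all ethane, so ethane in N = ethane in F = 445.93 kg/min.
ethylene in N: m_A = 344×0.720 + (1−0.216)·(1−0.854)·m_A, so m_A = 247.68/0.8855 = 279.7 kg/min.
F = (1−0.854)×279.7 + 445.93 = 486.76 kg/min.
Recycle J = (1−0.216)×486.76 = 381.62 kg/min.

381.6 kg/min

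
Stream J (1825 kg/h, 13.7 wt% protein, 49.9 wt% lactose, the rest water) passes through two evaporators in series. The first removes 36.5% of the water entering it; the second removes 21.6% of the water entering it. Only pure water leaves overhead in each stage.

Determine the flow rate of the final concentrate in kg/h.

1491 kg/h

water in feed = 1825×0.364 = 664.3 kg/h.
After stage 1: water left = (1−0.365)×664.3 = 421.83; stream total = 1582.5 kg/h.
After stage 2: water left = (1−0.216)×421.83 = 330.72; final concentrate = 1491.4 kg/h.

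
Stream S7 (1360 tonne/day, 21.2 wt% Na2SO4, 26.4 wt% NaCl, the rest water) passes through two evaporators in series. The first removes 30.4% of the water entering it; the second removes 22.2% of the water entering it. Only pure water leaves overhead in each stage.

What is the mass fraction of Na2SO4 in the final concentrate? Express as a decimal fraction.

0.2790

water in feed = 1360×0.524 = 712.64 tonne/day.
After stage 1: water left = (1−0.304)×712.64 = 496; stream total = 1143.4 tonne/day.
After stage 2: water left = (1−0.222)×496 = 385.89; final concentrate = 1033.2 tonne/day.
Na2SO4 fraction = 288.32/1033.2 = 0.2790.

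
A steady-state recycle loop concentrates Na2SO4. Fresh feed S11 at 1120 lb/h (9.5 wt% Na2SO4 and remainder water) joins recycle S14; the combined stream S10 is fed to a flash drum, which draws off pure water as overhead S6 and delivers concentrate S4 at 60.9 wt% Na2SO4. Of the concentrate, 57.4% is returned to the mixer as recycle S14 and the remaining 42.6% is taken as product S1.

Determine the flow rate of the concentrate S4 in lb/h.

Overall Na2SO4 balance (none leaves overhead): Na2SO4 in fresh feed = Na2SO4 in product, i.e. 1120×0.095 = (1−0.574)·S4·0.609.
S4 = 106.4/(0.609×0.426) = 410.12 lb/h.

410.1 lb/h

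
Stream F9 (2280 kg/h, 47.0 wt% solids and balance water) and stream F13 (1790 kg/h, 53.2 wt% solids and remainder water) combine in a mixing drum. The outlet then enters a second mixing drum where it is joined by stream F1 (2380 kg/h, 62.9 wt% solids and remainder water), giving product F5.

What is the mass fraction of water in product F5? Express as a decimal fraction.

0.454

Overall, product flow = 6450 kg/h.
water in = 2280×0.530 + 1790×0.468 + 2380×0.371 = 2929.1 kg/h.
water fraction in F5 = 0.454.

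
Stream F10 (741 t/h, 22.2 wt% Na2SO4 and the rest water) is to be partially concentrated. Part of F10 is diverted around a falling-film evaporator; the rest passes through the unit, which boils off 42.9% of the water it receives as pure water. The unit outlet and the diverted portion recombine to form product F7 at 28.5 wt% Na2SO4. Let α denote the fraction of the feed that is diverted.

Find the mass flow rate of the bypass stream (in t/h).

250.2 t/h

All 741×0.222 = 164.5 t/h of Na2SO4 reaches F7, so F7 = 164.5/0.285 = 577.2 t/h and vapour = 163.8 t/h.
The evaporator receives (1−α)·741 of feed at 0.778 water and removes 0.429 of that water:
0.429×0.778×(1−α)×741 = 163.8
(1−α) = 163.8/247.32 = 0.6623;  α = 0.3377.
Bypass flow = 0.3377×741 = 250.23 t/h.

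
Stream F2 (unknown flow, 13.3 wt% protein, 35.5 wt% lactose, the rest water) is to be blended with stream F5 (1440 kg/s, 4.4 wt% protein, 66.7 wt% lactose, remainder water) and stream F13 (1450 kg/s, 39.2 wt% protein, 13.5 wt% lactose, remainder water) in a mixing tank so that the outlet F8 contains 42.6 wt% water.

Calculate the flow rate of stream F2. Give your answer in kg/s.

1502 kg/s

Let F2 be the unknown flow. Total out = 2890 + F2.
water balance: 1102 + 0.512·F2 = 0.426·(2890 + F2)
(0.512 − 0.426)·F2 = 0.426×2890 − 1102 = 129.13
F2 = 129.13 / 0.086 = 1501.5 kg/s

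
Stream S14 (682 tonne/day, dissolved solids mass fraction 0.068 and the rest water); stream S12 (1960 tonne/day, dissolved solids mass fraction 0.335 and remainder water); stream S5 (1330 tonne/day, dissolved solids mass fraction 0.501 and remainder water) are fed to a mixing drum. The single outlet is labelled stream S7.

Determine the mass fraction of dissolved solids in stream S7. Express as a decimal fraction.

Total flow out = 682 + 1960 + 1330 = 3972 tonne/day.
dissolved solids in = 682×0.068 + 1960×0.335 + 1330×0.501 = 1369.3 tonne/day.
dissolved solids mass fraction in S7 = 1369.3/3972 = 0.345.

0.345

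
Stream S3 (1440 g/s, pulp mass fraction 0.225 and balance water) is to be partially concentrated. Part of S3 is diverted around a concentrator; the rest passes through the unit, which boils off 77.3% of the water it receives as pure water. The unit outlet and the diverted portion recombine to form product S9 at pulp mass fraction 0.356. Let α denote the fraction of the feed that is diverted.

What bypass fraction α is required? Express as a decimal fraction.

All 1440×0.225 = 324 g/s of pulp reaches S9, so S9 = 324/0.356 = 910.11 g/s and vapour = 529.89 g/s.
The evaporator receives (1−α)·1440 of feed at 0.775 water and removes 0.773 of that water:
0.773×0.775×(1−α)×1440 = 529.89
(1−α) = 529.89/862.67 = 0.6142;  α = 0.3858.

0.386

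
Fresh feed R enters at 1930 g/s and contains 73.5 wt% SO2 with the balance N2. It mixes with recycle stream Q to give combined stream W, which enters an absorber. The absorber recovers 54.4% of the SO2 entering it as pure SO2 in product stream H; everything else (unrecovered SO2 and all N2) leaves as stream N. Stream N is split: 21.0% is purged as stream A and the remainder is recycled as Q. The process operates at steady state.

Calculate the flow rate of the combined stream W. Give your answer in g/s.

4653 g/s

N2 enters only via R and leaves only via the purge: 1930×0.265 = 0.210×(N2 in N), and the absorber passes all N2, so N2 in W = N2 in N = 2435.5 g/s.
SO2 in W: m_A = 1930×0.735 + (1−0.210)·(1−0.544)·m_A, so m_A = 1418.5/0.6398 = 2217.3 g/s.
W = 2217.3 + 2435.5 = 4652.8 g/s.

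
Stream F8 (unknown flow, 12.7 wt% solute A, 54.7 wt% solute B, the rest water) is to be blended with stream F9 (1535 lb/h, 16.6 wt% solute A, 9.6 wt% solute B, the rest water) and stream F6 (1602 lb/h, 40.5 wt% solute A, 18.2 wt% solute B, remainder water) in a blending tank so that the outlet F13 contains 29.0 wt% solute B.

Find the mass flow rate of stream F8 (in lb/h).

1832 lb/h

Let F8 be the unknown flow. Total out = 3137 + F8.
solute B balance: 438.92 + 0.547·F8 = 0.290·(3137 + F8)
(0.547 − 0.290)·F8 = 0.290×3137 − 438.92 = 470.81
F8 = 470.81 / 0.257 = 1831.9 lb/h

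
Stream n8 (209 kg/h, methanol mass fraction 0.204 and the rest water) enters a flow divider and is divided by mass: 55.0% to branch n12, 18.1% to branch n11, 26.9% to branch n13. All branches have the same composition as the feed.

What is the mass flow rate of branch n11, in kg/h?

37.83 kg/h

Branch n11 flow = 0.181×209 = 37.829 kg/h.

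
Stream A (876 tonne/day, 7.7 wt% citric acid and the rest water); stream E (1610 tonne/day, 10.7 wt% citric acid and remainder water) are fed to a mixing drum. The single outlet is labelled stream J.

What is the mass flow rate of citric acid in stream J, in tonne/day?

239.7 tonne/day

citric acid out = citric acid in = 876×0.077 + 1610×0.107 = 239.72 tonne/day.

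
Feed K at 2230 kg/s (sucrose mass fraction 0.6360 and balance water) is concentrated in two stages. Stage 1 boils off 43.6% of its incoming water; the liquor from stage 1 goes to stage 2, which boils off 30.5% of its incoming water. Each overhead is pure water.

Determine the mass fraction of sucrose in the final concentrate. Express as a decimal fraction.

0.8168

water in feed = 2230×0.364 = 811.72 kg/s.
After stage 1: water left = (1−0.436)×811.72 = 457.81; stream total = 1876.1 kg/s.
After stage 2: water left = (1−0.305)×457.81 = 318.18; final concentrate = 1736.5 kg/s.
sucrose fraction = 1418.3/1736.5 = 0.8168.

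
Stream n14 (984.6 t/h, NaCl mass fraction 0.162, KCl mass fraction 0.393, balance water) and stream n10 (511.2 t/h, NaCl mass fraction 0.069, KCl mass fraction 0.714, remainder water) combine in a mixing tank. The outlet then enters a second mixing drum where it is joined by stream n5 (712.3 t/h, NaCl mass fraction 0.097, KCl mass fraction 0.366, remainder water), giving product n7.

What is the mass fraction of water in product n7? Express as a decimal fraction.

0.422

Overall, product flow = 2208.1 t/h.
water in = 984.6×0.445 + 511.2×0.217 + 712.3×0.537 = 931.58 t/h.
water fraction in n7 = 0.422.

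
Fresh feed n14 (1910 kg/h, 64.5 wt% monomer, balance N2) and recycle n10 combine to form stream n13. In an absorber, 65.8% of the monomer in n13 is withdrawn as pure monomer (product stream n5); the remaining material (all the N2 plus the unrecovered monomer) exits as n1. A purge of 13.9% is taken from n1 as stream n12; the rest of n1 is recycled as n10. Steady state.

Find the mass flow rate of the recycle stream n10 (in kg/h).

N2 enters only via n14 and leaves only via the purge: 1910×0.355 = 0.139×(N2 in n1), and the absorber passes all N2, so N2 in n13 = N2 in n1 = 4878.1 kg/h.
monomer in n13: m_A = 1910×0.645 + (1−0.139)·(1−0.658)·m_A, so m_A = 1232/0.7055 = 1746.1 kg/h.
n1 = (1−0.658)×1746.1 + 4878.1 = 5475.2 kg/h.
Recycle n10 = (1−0.139)×5475.2 = 4714.2 kg/h.

4714 kg/h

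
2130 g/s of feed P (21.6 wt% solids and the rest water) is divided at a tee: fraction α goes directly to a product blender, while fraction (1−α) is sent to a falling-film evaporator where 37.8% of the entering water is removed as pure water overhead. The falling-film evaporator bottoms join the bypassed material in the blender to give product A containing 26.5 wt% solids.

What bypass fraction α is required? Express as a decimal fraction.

0.376

All 2130×0.216 = 460.08 g/s of solids reaches A, so A = 460.08/0.265 = 1736.2 g/s and vapour = 393.85 g/s.
The evaporator receives (1−α)·2130 of feed at 0.784 water and removes 0.378 of that water:
0.378×0.784×(1−α)×2130 = 393.85
(1−α) = 393.85/631.23 = 0.6239;  α = 0.3761.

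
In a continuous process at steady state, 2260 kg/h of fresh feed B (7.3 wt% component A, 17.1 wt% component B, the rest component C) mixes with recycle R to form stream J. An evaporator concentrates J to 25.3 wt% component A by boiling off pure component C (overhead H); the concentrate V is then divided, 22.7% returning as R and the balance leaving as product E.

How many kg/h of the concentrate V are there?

843.6 kg/h

Overall component A balance (none leaves overhead): component A in fresh feed = component A in product, i.e. 2260×0.073 = (1−0.227)·V·0.253.
V = 164.98/(0.253×0.773) = 843.59 kg/h.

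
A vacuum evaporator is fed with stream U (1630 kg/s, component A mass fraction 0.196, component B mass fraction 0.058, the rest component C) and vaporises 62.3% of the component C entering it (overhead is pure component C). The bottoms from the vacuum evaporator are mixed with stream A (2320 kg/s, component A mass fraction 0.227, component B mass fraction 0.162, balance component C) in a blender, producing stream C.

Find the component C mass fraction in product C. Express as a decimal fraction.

Vapour removed = 0.623×0.746×1630 = 757.56 kg/s; concentrate = 872.44 kg/s.
component C reaching the mixer = 458.42 (from concentrate) + 2320×0.611 = 1875.9 kg/s.
Product flow = 872.44 + 2320 = 3192.4 kg/s; component C fraction = 0.588.

0.588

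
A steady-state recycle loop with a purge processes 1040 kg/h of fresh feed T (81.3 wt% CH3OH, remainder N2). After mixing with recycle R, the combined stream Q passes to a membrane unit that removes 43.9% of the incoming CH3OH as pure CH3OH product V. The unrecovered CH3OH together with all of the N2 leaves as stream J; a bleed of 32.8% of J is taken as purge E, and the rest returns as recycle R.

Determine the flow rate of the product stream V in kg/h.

595.8 kg/h

CH3OH in Q: m_A = 1040×0.813 + (1−0.328)·(1−0.439)·m_A, so m_A = 845.52/0.6230 = 1357.2 kg/h.
Product V = 0.439×1357.2 = 595.79 kg/h.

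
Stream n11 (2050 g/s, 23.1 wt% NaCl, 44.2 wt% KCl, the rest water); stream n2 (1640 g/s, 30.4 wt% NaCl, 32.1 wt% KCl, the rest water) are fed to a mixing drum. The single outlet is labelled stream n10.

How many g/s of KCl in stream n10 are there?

1433 g/s

KCl out = KCl in = 2050×0.442 + 1640×0.321 = 1432.5 g/s.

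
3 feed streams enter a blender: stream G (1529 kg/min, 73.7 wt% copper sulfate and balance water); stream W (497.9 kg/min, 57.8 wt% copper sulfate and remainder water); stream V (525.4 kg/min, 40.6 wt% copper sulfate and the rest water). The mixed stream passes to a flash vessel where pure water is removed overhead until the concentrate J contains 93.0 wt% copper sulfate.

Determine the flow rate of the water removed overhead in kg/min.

801.8 kg/min

copper sulfate entering = 1529×0.737 + 497.9×0.578 + 525.4×0.406 = 1628 kg/min.
All copper sulfate reports to J, so J = 1628/0.930 = 1750.5 kg/min.
Total feed = 2552.3 kg/min; overhead = 2552.3 − 1750.5 = 801.79 kg/min.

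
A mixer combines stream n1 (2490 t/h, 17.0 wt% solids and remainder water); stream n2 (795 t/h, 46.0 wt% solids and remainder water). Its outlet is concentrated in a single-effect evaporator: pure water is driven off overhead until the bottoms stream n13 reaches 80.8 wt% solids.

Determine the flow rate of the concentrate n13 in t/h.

solids entering = 2490×0.170 + 795×0.460 = 789 t/h.
All solids reports to n13, so n13 = 789/0.808 = 976.49 t/h.

976.5 t/h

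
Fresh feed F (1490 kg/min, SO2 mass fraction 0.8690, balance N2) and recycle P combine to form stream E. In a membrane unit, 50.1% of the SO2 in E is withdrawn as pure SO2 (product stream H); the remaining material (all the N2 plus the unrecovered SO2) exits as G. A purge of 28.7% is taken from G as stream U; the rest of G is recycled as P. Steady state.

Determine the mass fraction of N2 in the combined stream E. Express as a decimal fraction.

0.2528

N2 enters only via F and leaves only via the purge: 1490×0.131 = 0.287×(N2 in G), and the membrane unit passes all N2, so N2 in E = N2 in G = 680.1 kg/min.
SO2 in E: m_A = 1490×0.869 + (1−0.287)·(1−0.501)·m_A, so m_A = 1294.8/0.6442 = 2009.9 kg/min.
E = 2009.9 + 680.1 = 2690 kg/min.
N2 fraction in E = 680.1/2690 = 0.2528.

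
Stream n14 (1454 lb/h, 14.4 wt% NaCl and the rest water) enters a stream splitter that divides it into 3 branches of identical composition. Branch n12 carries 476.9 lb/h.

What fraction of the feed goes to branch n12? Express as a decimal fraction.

0.328

Fraction to n12 = 476.9/1454 = 0.3280.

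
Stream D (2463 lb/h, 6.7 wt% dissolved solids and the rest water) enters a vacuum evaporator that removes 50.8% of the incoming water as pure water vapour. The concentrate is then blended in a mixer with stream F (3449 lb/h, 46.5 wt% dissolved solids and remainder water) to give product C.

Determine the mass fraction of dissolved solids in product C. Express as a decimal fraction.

Vapour removed = 0.508×0.933×2463 = 1167.4 lb/h; concentrate = 1295.6 lb/h.
dissolved solids reaching the mixer = 165.02 (from concentrate) + 3449×0.465 = 1768.8 lb/h.
Product flow = 1295.6 + 3449 = 4744.6 lb/h; dissolved solids fraction = 0.373.

0.373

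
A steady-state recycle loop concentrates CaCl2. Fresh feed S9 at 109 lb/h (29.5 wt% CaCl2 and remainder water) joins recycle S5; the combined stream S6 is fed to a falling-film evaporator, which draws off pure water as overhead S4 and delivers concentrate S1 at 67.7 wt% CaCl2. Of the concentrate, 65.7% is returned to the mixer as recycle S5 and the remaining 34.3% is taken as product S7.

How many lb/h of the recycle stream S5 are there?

90.98 lb/h

Overall CaCl2 balance (none leaves overhead): CaCl2 in fresh feed = CaCl2 in product, i.e. 109×0.295 = (1−0.657)·S1·0.677.
S1 = 32.155/(0.677×0.343) = 138.47 lb/h.
Recycle S5 = 0.657×138.47 = 90.977 lb/h.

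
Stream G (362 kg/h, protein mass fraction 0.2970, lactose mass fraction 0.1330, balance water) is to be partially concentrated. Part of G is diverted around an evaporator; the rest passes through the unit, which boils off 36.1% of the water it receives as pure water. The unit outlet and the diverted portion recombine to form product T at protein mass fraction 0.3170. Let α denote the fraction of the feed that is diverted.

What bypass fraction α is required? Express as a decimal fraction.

All 362×0.297 = 107.51 kg/h of protein reaches T, so T = 107.51/0.317 = 339.16 kg/h and vapour = 22.839 kg/h.
The evaporator receives (1−α)·362 of feed at 0.570 water and removes 0.361 of that water:
0.361×0.570×(1−α)×362 = 22.839
(1−α) = 22.839/74.489 = 0.3066;  α = 0.6934.

0.693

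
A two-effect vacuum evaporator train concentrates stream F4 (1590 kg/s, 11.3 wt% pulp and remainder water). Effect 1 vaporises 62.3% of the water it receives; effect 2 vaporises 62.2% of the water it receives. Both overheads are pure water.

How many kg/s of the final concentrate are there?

380.7 kg/s

water in feed = 1590×0.887 = 1410.3 kg/s.
After stage 1: water left = (1−0.623)×1410.3 = 531.69; stream total = 711.36 kg/s.
After stage 2: water left = (1−0.622)×531.69 = 200.98; final concentrate = 380.65 kg/s.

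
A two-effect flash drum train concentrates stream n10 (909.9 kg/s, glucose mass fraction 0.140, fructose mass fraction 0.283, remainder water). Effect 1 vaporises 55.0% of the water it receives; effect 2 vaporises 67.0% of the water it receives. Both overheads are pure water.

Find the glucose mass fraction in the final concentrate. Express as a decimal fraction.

water in feed = 909.9×0.577 = 525.01 kg/s.
After stage 1: water left = (1−0.550)×525.01 = 236.26; stream total = 621.14 kg/s.
After stage 2: water left = (1−0.670)×236.26 = 77.964; final concentrate = 462.85 kg/s.
glucose fraction = 127.39/462.85 = 0.275.

0.275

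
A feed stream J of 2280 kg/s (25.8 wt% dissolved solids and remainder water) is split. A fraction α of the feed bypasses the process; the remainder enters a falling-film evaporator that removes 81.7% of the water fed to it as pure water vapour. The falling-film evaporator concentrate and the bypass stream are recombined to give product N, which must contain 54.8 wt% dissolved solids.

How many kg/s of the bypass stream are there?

All 2280×0.258 = 588.24 kg/s of dissolved solids reaches N, so N = 588.24/0.548 = 1073.4 kg/s and vapour = 1206.6 kg/s.
The evaporator receives (1−α)·2280 of feed at 0.742 water and removes 0.817 of that water:
0.817×0.742×(1−α)×2280 = 1206.6
(1−α) = 1206.6/1382.2 = 0.8730;  α = 0.1270.
Bypass flow = 0.1270×2280 = 289.66 kg/s.

289.7 kg/s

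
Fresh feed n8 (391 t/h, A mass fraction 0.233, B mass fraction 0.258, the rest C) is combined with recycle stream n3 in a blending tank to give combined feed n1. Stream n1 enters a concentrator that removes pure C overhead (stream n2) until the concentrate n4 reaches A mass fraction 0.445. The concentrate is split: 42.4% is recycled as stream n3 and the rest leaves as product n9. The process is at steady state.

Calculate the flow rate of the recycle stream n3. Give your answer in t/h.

150.7 t/h

Overall A balance (none leaves overhead): A in fresh feed = A in product, i.e. 391×0.233 = (1−0.424)·n4·0.445.
n4 = 91.103/(0.445×0.576) = 355.43 t/h.
Recycle n3 = 0.424×355.43 = 150.7 t/h.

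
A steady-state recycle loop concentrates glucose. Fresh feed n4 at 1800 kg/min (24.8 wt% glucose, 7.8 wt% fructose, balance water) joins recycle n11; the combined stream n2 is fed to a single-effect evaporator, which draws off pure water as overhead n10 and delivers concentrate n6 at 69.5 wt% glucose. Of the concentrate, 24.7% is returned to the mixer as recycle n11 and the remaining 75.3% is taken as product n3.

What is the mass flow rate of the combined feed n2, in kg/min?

Overall glucose balance (none leaves overhead): glucose in fresh feed = glucose in product, i.e. 1800×0.248 = (1−0.247)·n6·0.695.
n6 = 446.4/(0.695×0.753) = 852.99 kg/min.
Recycle n11 = 0.247×852.99 = 210.69 kg/min.
Combined feed n2 = 1800 + 210.69 = 2010.7 kg/min.

2011 kg/min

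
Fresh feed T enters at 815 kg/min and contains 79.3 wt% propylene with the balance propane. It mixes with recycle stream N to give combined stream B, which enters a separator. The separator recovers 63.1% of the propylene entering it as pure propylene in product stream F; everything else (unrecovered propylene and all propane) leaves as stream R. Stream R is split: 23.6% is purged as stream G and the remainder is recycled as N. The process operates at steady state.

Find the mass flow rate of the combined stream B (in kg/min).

propane enters only via T and leaves only via the purge: 815×0.207 = 0.236×(propane in R), and the separator passes all propane, so propane in B = propane in R = 714.85 kg/min.
propylene in B: m_A = 815×0.793 + (1−0.236)·(1−0.631)·m_A, so m_A = 646.3/0.7181 = 900.03 kg/min.
B = 900.03 + 714.85 = 1614.9 kg/min.

1615 kg/min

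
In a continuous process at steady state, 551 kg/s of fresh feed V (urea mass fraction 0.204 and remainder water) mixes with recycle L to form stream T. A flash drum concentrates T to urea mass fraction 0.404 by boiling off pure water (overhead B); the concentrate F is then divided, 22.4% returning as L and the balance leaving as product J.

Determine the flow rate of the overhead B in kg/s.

272.8 kg/s

Overall urea balance (none leaves overhead): urea in fresh feed = urea in product, i.e. 551×0.204 = (1−0.224)·F·0.404.
F = 112.4/(0.404×0.776) = 358.54 kg/s.
Recycle L = 0.224×358.54 = 80.313 kg/s.
Combined feed T = 551 + 80.313 = 631.31 kg/s.
Overhead B = T − F = 631.31 − 358.54 = 272.77 kg/s.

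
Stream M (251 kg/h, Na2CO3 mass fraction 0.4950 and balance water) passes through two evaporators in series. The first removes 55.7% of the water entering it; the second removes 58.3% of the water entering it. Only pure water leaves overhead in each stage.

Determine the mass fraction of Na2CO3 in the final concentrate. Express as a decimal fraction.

0.8414

water in feed = 251×0.505 = 126.75 kg/h.
After stage 1: water left = (1−0.557)×126.75 = 56.152; stream total = 180.4 kg/h.
After stage 2: water left = (1−0.583)×56.152 = 23.416; final concentrate = 147.66 kg/h.
Na2CO3 fraction = 124.25/147.66 = 0.8414.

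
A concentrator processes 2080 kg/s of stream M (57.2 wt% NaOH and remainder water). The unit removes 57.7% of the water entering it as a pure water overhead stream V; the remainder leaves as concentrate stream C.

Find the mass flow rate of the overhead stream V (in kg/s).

water entering = 2080×0.428 = 890.24 kg/s; overhead removed = 0.577×890.24 = 513.67 kg/s.

513.7 kg/s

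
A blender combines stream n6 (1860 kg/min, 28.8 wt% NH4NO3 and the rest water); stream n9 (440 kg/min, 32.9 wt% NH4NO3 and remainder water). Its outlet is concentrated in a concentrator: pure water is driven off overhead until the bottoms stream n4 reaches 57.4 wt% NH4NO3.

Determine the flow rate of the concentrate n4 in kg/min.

NH4NO3 entering = 1860×0.288 + 440×0.329 = 680.44 kg/min.
All NH4NO3 reports to n4, so n4 = 680.44/0.574 = 1185.4 kg/min.

1185 kg/min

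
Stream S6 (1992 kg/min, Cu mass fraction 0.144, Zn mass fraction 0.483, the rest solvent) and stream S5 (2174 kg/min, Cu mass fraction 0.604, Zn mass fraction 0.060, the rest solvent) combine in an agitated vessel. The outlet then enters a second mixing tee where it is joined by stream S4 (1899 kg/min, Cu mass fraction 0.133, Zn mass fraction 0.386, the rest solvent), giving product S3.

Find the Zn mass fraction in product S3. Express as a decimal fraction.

Overall, product flow = 6065 kg/min.
Zn in = 1992×0.483 + 2174×0.060 + 1899×0.386 = 1825.6 kg/min.
Zn fraction in S3 = 0.301.

0.301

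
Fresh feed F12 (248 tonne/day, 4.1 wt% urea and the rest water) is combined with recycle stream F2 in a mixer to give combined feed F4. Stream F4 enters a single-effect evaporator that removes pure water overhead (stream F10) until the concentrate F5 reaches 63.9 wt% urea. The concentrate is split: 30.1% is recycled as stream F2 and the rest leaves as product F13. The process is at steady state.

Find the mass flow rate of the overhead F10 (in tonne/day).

232.1 tonne/day

Overall urea balance (none leaves overhead): urea in fresh feed = urea in product, i.e. 248×0.041 = (1−0.301)·F5·0.639.
F5 = 10.168/(0.639×0.699) = 22.764 tonne/day.
Recycle F2 = 0.301×22.764 = 6.8521 tonne/day.
Combined feed F4 = 248 + 6.8521 = 254.85 tonne/day.
Overhead F10 = F4 − F5 = 254.85 − 22.764 = 232.09 tonne/day.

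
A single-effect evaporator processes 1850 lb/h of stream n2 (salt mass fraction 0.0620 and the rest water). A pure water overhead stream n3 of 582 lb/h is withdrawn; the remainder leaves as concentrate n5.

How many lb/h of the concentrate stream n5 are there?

Concentrate = 1850 − 582 = 1268 lb/h.

1268 lb/h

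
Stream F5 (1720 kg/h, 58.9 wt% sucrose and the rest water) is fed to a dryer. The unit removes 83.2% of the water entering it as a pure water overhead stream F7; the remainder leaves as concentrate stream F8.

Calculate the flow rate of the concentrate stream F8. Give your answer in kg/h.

water entering = 1720×0.411 = 706.92 kg/h; overhead removed = 0.832×706.92 = 588.16 kg/h.
Concentrate = 1720 − 588.16 = 1131.8 kg/h.

1132 kg/h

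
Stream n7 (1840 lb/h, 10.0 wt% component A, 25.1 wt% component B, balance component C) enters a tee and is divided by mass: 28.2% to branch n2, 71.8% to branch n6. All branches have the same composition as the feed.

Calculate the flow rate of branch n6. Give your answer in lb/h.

Branch n6 flow = 0.718×1840 = 1321.1 lb/h.

1321 lb/h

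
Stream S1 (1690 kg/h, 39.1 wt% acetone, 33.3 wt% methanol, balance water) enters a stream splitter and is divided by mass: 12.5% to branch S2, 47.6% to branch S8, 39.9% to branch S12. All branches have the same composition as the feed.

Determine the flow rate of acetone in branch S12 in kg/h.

Branch S12 total = 0.399×1690 = 674.31 kg/h.
acetone in S12 = 0.391×674.31 = 263.66 kg/h.

263.7 kg/h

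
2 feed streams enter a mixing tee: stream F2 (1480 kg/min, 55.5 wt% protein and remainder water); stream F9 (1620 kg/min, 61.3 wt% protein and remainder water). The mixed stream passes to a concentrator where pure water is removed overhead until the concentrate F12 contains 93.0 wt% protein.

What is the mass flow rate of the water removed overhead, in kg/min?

1149 kg/min

protein entering = 1480×0.555 + 1620×0.613 = 1814.5 kg/min.
All protein reports to F12, so F12 = 1814.5/0.930 = 1951 kg/min.
Total feed = 3100 kg/min; overhead = 3100 − 1951 = 1149 kg/min.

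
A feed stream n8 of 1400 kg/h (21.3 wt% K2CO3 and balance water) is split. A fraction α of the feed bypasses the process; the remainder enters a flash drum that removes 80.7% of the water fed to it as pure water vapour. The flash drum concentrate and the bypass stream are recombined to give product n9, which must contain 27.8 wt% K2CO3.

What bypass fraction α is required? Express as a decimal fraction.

All 1400×0.213 = 298.2 kg/h of K2CO3 reaches n9, so n9 = 298.2/0.278 = 1072.7 kg/h and vapour = 327.34 kg/h.
The evaporator receives (1−α)·1400 of feed at 0.787 water and removes 0.807 of that water:
0.807×0.787×(1−α)×1400 = 327.34
(1−α) = 327.34/889.15 = 0.3681;  α = 0.6319.

0.632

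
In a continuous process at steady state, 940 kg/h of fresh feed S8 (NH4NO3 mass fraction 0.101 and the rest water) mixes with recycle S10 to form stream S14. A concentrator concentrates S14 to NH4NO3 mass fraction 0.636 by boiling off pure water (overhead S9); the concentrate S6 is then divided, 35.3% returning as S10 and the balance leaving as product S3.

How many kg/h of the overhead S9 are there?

Overall NH4NO3 balance (none leaves overhead): NH4NO3 in fresh feed = NH4NO3 in product, i.e. 940×0.101 = (1−0.353)·S6·0.636.
S6 = 94.94/(0.636×0.647) = 230.72 kg/h.
Recycle S10 = 0.353×230.72 = 81.445 kg/h.
Combined feed S14 = 940 + 81.445 = 1021.4 kg/h.
Overhead S9 = S14 − S6 = 1021.4 − 230.72 = 790.72 kg/h.

790.7 kg/h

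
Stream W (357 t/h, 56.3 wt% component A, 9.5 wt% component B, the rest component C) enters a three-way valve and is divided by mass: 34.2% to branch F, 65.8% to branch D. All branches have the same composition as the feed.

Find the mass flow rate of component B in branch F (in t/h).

Branch F total = 0.342×357 = 122.09 t/h.
component B in F = 0.095×122.09 = 11.599 t/h.

11.6 t/h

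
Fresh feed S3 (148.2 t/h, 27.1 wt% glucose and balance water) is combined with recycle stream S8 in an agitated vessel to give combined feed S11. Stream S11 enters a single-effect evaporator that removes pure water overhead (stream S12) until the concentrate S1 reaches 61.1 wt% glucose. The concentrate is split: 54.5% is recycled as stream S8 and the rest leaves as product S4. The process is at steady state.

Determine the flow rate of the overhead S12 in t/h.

Overall glucose balance (none leaves overhead): glucose in fresh feed = glucose in product, i.e. 148.2×0.271 = (1−0.545)·S1·0.611.
S1 = 40.162/(0.611×0.455) = 144.47 t/h.
Recycle S8 = 0.545×144.47 = 78.734 t/h.
Combined feed S11 = 148.2 + 78.734 = 226.93 t/h.
Overhead S12 = S11 − S1 = 226.93 − 144.47 = 82.468 t/h.

82.47 t/h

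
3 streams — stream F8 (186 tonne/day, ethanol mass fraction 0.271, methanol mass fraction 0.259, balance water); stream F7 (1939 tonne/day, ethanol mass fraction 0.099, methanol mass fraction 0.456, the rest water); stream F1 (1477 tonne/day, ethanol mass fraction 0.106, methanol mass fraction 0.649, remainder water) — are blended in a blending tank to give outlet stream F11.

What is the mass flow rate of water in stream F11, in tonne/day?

water out = water in = 186×0.470 + 1939×0.445 + 1477×0.245 = 1312.1 tonne/day.

1312 tonne/day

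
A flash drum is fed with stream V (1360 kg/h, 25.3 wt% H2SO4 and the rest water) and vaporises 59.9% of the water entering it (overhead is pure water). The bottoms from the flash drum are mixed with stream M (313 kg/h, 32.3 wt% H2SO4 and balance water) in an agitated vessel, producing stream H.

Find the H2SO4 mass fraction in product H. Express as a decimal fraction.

Vapour removed = 0.599×0.747×1360 = 608.54 kg/h; concentrate = 751.46 kg/h.
H2SO4 reaching the mixer = 344.08 (from concentrate) + 313×0.323 = 445.18 kg/h.
Product flow = 751.46 + 313 = 1064.5 kg/h; H2SO4 fraction = 0.418.

0.418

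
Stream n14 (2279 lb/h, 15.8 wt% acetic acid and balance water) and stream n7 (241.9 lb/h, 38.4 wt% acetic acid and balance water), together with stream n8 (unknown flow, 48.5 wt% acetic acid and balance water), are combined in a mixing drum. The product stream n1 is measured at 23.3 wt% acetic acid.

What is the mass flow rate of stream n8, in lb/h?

533.3 lb/h

Let n8 be the unknown flow. Total out = 2520.9 + n8.
acetic acid balance: 452.97 + 0.485·n8 = 0.233·(2520.9 + n8)
(0.485 − 0.233)·n8 = 0.233×2520.9 − 452.97 = 134.4
n8 = 134.4 / 0.252 = 533.33 lb/h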